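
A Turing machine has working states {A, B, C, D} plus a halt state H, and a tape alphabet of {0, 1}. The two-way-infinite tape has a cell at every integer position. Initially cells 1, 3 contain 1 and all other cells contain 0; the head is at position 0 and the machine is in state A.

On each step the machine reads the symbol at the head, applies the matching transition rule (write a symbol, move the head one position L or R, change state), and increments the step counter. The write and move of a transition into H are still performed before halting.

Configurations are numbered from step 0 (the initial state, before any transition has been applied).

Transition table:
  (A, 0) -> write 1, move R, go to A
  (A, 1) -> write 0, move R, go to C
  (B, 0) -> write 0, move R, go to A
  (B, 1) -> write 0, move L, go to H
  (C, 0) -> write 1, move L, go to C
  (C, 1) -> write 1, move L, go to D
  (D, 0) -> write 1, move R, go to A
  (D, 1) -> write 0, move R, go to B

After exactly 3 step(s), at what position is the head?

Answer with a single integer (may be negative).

Step 1: in state A at pos 0, read 0 -> (A,0)->write 1,move R,goto A. Now: state=A, head=1, tape[-1..4]=011010 (head:   ^)
Step 2: in state A at pos 1, read 1 -> (A,1)->write 0,move R,goto C. Now: state=C, head=2, tape[-1..4]=010010 (head:    ^)
Step 3: in state C at pos 2, read 0 -> (C,0)->write 1,move L,goto C. Now: state=C, head=1, tape[-1..4]=010110 (head:   ^)

Answer: 1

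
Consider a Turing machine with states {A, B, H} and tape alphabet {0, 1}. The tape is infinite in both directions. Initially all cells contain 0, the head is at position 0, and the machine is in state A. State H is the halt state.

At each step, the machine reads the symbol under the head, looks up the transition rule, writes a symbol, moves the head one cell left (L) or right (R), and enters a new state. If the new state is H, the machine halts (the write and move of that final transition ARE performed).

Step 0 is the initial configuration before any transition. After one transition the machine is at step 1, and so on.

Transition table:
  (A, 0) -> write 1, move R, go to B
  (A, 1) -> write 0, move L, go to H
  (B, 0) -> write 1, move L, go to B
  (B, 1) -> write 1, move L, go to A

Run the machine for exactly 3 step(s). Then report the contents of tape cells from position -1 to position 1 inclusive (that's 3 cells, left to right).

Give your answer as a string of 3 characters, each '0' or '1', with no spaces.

Step 1: in state A at pos 0, read 0 -> (A,0)->write 1,move R,goto B. Now: state=B, head=1, tape[-1..2]=0100 (head:   ^)
Step 2: in state B at pos 1, read 0 -> (B,0)->write 1,move L,goto B. Now: state=B, head=0, tape[-1..2]=0110 (head:  ^)
Step 3: in state B at pos 0, read 1 -> (B,1)->write 1,move L,goto A. Now: state=A, head=-1, tape[-2..2]=00110 (head:  ^)

Answer: 011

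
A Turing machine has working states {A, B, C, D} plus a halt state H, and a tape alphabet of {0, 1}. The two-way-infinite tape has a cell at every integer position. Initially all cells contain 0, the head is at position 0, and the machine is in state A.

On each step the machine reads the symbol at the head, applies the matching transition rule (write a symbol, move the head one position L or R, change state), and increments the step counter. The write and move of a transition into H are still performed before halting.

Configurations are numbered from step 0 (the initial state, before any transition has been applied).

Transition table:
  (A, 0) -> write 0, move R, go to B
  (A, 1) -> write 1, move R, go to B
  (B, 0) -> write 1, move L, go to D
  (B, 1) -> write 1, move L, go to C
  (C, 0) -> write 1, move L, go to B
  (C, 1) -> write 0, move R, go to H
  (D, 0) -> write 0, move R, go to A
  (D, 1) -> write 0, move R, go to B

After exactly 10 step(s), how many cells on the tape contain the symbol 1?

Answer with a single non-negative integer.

Step 1: in state A at pos 0, read 0 -> (A,0)->write 0,move R,goto B. Now: state=B, head=1, tape[-1..2]=0000 (head:   ^)
Step 2: in state B at pos 1, read 0 -> (B,0)->write 1,move L,goto D. Now: state=D, head=0, tape[-1..2]=0010 (head:  ^)
Step 3: in state D at pos 0, read 0 -> (D,0)->write 0,move R,goto A. Now: state=A, head=1, tape[-1..2]=0010 (head:   ^)
Step 4: in state A at pos 1, read 1 -> (A,1)->write 1,move R,goto B. Now: state=B, head=2, tape[-1..3]=00100 (head:    ^)
Step 5: in state B at pos 2, read 0 -> (B,0)->write 1,move L,goto D. Now: state=D, head=1, tape[-1..3]=00110 (head:   ^)
Step 6: in state D at pos 1, read 1 -> (D,1)->write 0,move R,goto B. Now: state=B, head=2, tape[-1..3]=00010 (head:    ^)
Step 7: in state B at pos 2, read 1 -> (B,1)->write 1,move L,goto C. Now: state=C, head=1, tape[-1..3]=00010 (head:   ^)
Step 8: in state C at pos 1, read 0 -> (C,0)->write 1,move L,goto B. Now: state=B, head=0, tape[-1..3]=00110 (head:  ^)
Step 9: in state B at pos 0, read 0 -> (B,0)->write 1,move L,goto D. Now: state=D, head=-1, tape[-2..3]=001110 (head:  ^)
Step 10: in state D at pos -1, read 0 -> (D,0)->write 0,move R,goto A. Now: state=A, head=0, tape[-2..3]=001110 (head:   ^)
Cells containing 1 after step 10: {0, 1, 2} -> 3 cell(s)

Answer: 3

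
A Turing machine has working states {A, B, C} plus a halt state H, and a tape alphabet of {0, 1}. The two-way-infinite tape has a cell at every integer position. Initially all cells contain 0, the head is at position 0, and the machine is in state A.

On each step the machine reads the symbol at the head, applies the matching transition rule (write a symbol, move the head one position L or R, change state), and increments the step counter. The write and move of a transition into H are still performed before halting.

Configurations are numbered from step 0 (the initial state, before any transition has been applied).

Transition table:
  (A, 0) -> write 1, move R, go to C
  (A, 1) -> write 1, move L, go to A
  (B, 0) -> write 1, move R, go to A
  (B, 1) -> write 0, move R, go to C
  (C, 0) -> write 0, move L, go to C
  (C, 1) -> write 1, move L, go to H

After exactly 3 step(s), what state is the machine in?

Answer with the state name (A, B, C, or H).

Answer: H

Derivation:
Step 1: in state A at pos 0, read 0 -> (A,0)->write 1,move R,goto C. Now: state=C, head=1, tape[-1..2]=0100 (head:   ^)
Step 2: in state C at pos 1, read 0 -> (C,0)->write 0,move L,goto C. Now: state=C, head=0, tape[-1..2]=0100 (head:  ^)
Step 3: in state C at pos 0, read 1 -> (C,1)->write 1,move L,goto H. Now: state=H, head=-1, tape[-2..2]=00100 (head:  ^)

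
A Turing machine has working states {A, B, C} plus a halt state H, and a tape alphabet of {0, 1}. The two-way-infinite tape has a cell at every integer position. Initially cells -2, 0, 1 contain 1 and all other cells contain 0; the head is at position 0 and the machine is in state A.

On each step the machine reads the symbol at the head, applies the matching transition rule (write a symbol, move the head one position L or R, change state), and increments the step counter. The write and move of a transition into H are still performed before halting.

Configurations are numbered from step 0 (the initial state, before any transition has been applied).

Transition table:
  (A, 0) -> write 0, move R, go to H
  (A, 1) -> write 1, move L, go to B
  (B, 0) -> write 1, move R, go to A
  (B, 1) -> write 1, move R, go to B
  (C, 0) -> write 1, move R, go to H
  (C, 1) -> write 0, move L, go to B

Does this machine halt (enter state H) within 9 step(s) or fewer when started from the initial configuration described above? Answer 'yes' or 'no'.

Answer: yes

Derivation:
Step 1: in state A at pos 0, read 1 -> (A,1)->write 1,move L,goto B. Now: state=B, head=-1, tape[-3..2]=010110 (head:   ^)
Step 2: in state B at pos -1, read 0 -> (B,0)->write 1,move R,goto A. Now: state=A, head=0, tape[-3..2]=011110 (head:    ^)
Step 3: in state A at pos 0, read 1 -> (A,1)->write 1,move L,goto B. Now: state=B, head=-1, tape[-3..2]=011110 (head:   ^)
Step 4: in state B at pos -1, read 1 -> (B,1)->write 1,move R,goto B. Now: state=B, head=0, tape[-3..2]=011110 (head:    ^)
Step 5: in state B at pos 0, read 1 -> (B,1)->write 1,move R,goto B. Now: state=B, head=1, tape[-3..2]=011110 (head:     ^)
Step 6: in state B at pos 1, read 1 -> (B,1)->write 1,move R,goto B. Now: state=B, head=2, tape[-3..3]=0111100 (head:      ^)
Step 7: in state B at pos 2, read 0 -> (B,0)->write 1,move R,goto A. Now: state=A, head=3, tape[-3..4]=01111100 (head:       ^)
Step 8: in state A at pos 3, read 0 -> (A,0)->write 0,move R,goto H. Now: state=H, head=4, tape[-3..5]=011111000 (head:        ^)
State H reached at step 8; 8 <= 9 -> yes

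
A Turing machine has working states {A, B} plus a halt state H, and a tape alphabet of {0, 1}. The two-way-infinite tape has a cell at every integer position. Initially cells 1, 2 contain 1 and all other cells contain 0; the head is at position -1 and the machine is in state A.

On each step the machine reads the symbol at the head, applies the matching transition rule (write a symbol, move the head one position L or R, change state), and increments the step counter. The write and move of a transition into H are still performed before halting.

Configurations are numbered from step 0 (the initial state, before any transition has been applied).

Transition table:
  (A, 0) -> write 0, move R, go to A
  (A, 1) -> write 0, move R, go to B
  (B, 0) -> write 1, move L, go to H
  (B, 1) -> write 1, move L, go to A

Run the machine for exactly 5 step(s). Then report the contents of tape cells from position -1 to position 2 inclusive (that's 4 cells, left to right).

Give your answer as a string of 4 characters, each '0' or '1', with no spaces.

Step 1: in state A at pos -1, read 0 -> (A,0)->write 0,move R,goto A. Now: state=A, head=0, tape[-2..3]=000110 (head:   ^)
Step 2: in state A at pos 0, read 0 -> (A,0)->write 0,move R,goto A. Now: state=A, head=1, tape[-2..3]=000110 (head:    ^)
Step 3: in state A at pos 1, read 1 -> (A,1)->write 0,move R,goto B. Now: state=B, head=2, tape[-2..3]=000010 (head:     ^)
Step 4: in state B at pos 2, read 1 -> (B,1)->write 1,move L,goto A. Now: state=A, head=1, tape[-2..3]=000010 (head:    ^)
Step 5: in state A at pos 1, read 0 -> (A,0)->write 0,move R,goto A. Now: state=A, head=2, tape[-2..3]=000010 (head:     ^)

Answer: 0001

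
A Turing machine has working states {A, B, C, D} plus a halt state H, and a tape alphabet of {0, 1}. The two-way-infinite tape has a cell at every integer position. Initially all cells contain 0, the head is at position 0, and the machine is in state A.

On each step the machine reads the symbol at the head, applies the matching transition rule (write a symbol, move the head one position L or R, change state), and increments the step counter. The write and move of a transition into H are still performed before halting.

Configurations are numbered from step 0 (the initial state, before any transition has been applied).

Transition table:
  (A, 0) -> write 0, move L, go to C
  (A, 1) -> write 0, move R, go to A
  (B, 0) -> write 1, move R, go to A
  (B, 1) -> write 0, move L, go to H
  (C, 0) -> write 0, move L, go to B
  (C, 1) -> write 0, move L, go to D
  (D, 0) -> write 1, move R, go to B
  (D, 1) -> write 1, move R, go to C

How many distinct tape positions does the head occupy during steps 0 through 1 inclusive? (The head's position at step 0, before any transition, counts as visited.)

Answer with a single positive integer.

Answer: 2

Derivation:
Step 1: in state A at pos 0, read 0 -> (A,0)->write 0,move L,goto C. Now: state=C, head=-1, tape[-2..1]=0000 (head:  ^)
Head positions at steps 0..1: starting at 0, distinct positions visited = {-1, 0} -> 2 position(s)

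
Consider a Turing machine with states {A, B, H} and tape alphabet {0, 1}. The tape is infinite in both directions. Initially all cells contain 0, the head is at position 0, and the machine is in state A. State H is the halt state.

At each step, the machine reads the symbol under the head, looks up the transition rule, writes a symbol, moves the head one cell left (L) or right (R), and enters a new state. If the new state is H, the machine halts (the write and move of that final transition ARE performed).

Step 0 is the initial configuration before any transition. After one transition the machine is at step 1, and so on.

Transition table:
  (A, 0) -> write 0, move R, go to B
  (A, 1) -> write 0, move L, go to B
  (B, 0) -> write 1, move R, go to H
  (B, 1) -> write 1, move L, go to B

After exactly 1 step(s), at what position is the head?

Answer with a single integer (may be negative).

Step 1: in state A at pos 0, read 0 -> (A,0)->write 0,move R,goto B. Now: state=B, head=1, tape[-1..2]=0000 (head:   ^)

Answer: 1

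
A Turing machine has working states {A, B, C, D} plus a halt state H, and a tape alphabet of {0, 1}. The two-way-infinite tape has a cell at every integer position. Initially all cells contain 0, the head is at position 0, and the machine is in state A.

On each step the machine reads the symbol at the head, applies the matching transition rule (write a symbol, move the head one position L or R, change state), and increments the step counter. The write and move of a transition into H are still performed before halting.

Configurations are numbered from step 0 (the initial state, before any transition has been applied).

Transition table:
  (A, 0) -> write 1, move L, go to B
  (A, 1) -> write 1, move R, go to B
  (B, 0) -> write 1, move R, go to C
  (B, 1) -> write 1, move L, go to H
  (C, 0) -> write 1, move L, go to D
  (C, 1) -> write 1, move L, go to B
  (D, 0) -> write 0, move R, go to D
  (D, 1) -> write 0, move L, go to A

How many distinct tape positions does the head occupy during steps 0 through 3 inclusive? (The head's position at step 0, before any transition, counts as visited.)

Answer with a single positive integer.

Step 1: in state A at pos 0, read 0 -> (A,0)->write 1,move L,goto B. Now: state=B, head=-1, tape[-2..1]=0010 (head:  ^)
Step 2: in state B at pos -1, read 0 -> (B,0)->write 1,move R,goto C. Now: state=C, head=0, tape[-2..1]=0110 (head:   ^)
Step 3: in state C at pos 0, read 1 -> (C,1)->write 1,move L,goto B. Now: state=B, head=-1, tape[-2..1]=0110 (head:  ^)
Head positions at steps 0..3: starting at 0, distinct positions visited = {-1, 0} -> 2 position(s)

Answer: 2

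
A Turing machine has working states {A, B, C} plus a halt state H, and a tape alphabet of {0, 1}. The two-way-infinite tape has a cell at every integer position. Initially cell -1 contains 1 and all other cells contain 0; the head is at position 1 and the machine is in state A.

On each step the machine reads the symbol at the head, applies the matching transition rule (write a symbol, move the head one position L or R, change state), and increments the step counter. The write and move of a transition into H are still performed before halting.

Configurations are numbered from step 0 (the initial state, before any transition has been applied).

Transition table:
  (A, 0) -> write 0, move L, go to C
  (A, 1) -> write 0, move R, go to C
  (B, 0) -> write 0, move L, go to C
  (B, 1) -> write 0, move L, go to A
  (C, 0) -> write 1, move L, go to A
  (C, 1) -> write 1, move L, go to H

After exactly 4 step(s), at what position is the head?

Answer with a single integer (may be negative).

Answer: -1

Derivation:
Step 1: in state A at pos 1, read 0 -> (A,0)->write 0,move L,goto C. Now: state=C, head=0, tape[-2..2]=01000 (head:   ^)
Step 2: in state C at pos 0, read 0 -> (C,0)->write 1,move L,goto A. Now: state=A, head=-1, tape[-2..2]=01100 (head:  ^)
Step 3: in state A at pos -1, read 1 -> (A,1)->write 0,move R,goto C. Now: state=C, head=0, tape[-2..2]=00100 (head:   ^)
Step 4: in state C at pos 0, read 1 -> (C,1)->write 1,move L,goto H. Now: state=H, head=-1, tape[-2..2]=00100 (head:  ^)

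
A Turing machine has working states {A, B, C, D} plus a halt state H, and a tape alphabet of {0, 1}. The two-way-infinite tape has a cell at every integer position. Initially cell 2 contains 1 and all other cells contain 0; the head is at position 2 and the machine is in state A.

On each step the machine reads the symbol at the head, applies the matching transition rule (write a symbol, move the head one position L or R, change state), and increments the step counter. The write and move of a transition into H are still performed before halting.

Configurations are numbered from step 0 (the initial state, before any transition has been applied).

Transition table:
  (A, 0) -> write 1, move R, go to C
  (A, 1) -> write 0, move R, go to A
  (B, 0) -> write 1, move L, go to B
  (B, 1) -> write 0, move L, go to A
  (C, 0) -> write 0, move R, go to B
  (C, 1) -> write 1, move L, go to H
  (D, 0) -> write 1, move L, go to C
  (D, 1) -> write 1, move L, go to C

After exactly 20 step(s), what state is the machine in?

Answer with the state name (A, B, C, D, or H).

Answer: H

Derivation:
Step 1: in state A at pos 2, read 1 -> (A,1)->write 0,move R,goto A. Now: state=A, head=3, tape[1..4]=0000 (head:   ^)
Step 2: in state A at pos 3, read 0 -> (A,0)->write 1,move R,goto C. Now: state=C, head=4, tape[1..5]=00100 (head:    ^)
Step 3: in state C at pos 4, read 0 -> (C,0)->write 0,move R,goto B. Now: state=B, head=5, tape[1..6]=001000 (head:     ^)
Step 4: in state B at pos 5, read 0 -> (B,0)->write 1,move L,goto B. Now: state=B, head=4, tape[1..6]=001010 (head:    ^)
Step 5: in state B at pos 4, read 0 -> (B,0)->write 1,move L,goto B. Now: state=B, head=3, tape[1..6]=001110 (head:   ^)
Step 6: in state B at pos 3, read 1 -> (B,1)->write 0,move L,goto A. Now: state=A, head=2, tape[1..6]=000110 (head:  ^)
Step 7: in state A at pos 2, read 0 -> (A,0)->write 1,move R,goto C. Now: state=C, head=3, tape[1..6]=010110 (head:   ^)
Step 8: in state C at pos 3, read 0 -> (C,0)->write 0,move R,goto B. Now: state=B, head=4, tape[1..6]=010110 (head:    ^)
Step 9: in state B at pos 4, read 1 -> (B,1)->write 0,move L,goto A. Now: state=A, head=3, tape[1..6]=010010 (head:   ^)
Step 10: in state A at pos 3, read 0 -> (A,0)->write 1,move R,goto C. Now: state=C, head=4, tape[1..6]=011010 (head:    ^)
Step 11: in state C at pos 4, read 0 -> (C,0)->write 0,move R,goto B. Now: state=B, head=5, tape[1..6]=011010 (head:     ^)
Step 12: in state B at pos 5, read 1 -> (B,1)->write 0,move L,goto A. Now: state=A, head=4, tape[1..6]=011000 (head:    ^)
Step 13: in state A at pos 4, read 0 -> (A,0)->write 1,move R,goto C. Now: state=C, head=5, tape[1..6]=011100 (head:     ^)
Step 14: in state C at pos 5, read 0 -> (C,0)->write 0,move R,goto B. Now: state=B, head=6, tape[1..7]=0111000 (head:      ^)
Step 15: in state B at pos 6, read 0 -> (B,0)->write 1,move L,goto B. Now: state=B, head=5, tape[1..7]=0111010 (head:     ^)
Step 16: in state B at pos 5, read 0 -> (B,0)->write 1,move L,goto B. Now: state=B, head=4, tape[1..7]=0111110 (head:    ^)
Step 17: in state B at pos 4, read 1 -> (B,1)->write 0,move L,goto A. Now: state=A, head=3, tape[1..7]=0110110 (head:   ^)
Step 18: in state A at pos 3, read 1 -> (A,1)->write 0,move R,goto A. Now: state=A, head=4, tape[1..7]=0100110 (head:    ^)
Step 19: in state A at pos 4, read 0 -> (A,0)->write 1,move R,goto C. Now: state=C, head=5, tape[1..7]=0101110 (head:     ^)
Step 20: in state C at pos 5, read 1 -> (C,1)->write 1,move L,goto H. Now: state=H, head=4, tape[1..7]=0101110 (head:    ^)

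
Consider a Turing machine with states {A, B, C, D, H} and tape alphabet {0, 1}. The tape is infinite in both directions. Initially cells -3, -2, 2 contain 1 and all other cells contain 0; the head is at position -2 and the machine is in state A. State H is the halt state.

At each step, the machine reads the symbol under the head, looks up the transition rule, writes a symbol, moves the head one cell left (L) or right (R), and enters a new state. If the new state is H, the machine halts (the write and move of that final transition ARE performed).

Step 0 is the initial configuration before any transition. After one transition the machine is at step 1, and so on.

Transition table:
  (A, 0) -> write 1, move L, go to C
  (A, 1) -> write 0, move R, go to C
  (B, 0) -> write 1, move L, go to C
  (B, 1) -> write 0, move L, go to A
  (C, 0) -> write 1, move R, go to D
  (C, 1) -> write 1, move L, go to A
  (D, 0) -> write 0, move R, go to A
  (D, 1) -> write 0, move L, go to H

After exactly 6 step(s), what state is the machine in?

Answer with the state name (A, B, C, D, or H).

Answer: H

Derivation:
Step 1: in state A at pos -2, read 1 -> (A,1)->write 0,move R,goto C. Now: state=C, head=-1, tape[-4..3]=01000010 (head:    ^)
Step 2: in state C at pos -1, read 0 -> (C,0)->write 1,move R,goto D. Now: state=D, head=0, tape[-4..3]=01010010 (head:     ^)
Step 3: in state D at pos 0, read 0 -> (D,0)->write 0,move R,goto A. Now: state=A, head=1, tape[-4..3]=01010010 (head:      ^)
Step 4: in state A at pos 1, read 0 -> (A,0)->write 1,move L,goto C. Now: state=C, head=0, tape[-4..3]=01010110 (head:     ^)
Step 5: in state C at pos 0, read 0 -> (C,0)->write 1,move R,goto D. Now: state=D, head=1, tape[-4..3]=01011110 (head:      ^)
Step 6: in state D at pos 1, read 1 -> (D,1)->write 0,move L,goto H. Now: state=H, head=0, tape[-4..3]=01011010 (head:     ^)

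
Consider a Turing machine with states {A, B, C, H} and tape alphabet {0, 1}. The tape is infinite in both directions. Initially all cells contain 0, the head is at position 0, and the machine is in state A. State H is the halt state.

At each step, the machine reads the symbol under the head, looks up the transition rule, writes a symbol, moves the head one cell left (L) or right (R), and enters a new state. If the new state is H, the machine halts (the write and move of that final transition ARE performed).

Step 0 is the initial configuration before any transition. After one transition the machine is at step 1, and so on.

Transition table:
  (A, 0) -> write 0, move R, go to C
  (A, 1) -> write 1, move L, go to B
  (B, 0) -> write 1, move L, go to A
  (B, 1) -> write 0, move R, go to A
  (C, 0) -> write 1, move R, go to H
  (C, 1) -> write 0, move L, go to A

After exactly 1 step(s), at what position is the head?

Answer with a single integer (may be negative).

Step 1: in state A at pos 0, read 0 -> (A,0)->write 0,move R,goto C. Now: state=C, head=1, tape[-1..2]=0000 (head:   ^)

Answer: 1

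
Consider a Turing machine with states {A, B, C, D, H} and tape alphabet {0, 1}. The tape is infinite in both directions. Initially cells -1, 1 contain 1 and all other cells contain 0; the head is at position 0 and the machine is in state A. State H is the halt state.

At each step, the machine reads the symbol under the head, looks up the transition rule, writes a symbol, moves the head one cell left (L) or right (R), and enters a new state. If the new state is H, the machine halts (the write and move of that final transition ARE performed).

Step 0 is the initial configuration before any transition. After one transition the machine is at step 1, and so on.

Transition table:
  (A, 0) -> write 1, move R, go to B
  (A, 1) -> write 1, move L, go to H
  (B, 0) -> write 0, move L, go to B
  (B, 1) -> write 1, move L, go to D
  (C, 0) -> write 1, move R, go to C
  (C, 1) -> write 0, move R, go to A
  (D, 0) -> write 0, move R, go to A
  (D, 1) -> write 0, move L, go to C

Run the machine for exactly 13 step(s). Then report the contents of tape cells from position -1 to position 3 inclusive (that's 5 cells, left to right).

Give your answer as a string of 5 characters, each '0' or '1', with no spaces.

Step 1: in state A at pos 0, read 0 -> (A,0)->write 1,move R,goto B. Now: state=B, head=1, tape[-2..2]=01110 (head:    ^)
Step 2: in state B at pos 1, read 1 -> (B,1)->write 1,move L,goto D. Now: state=D, head=0, tape[-2..2]=01110 (head:   ^)
Step 3: in state D at pos 0, read 1 -> (D,1)->write 0,move L,goto C. Now: state=C, head=-1, tape[-2..2]=01010 (head:  ^)
Step 4: in state C at pos -1, read 1 -> (C,1)->write 0,move R,goto A. Now: state=A, head=0, tape[-2..2]=00010 (head:   ^)
Step 5: in state A at pos 0, read 0 -> (A,0)->write 1,move R,goto B. Now: state=B, head=1, tape[-2..2]=00110 (head:    ^)
Step 6: in state B at pos 1, read 1 -> (B,1)->write 1,move L,goto D. Now: state=D, head=0, tape[-2..2]=00110 (head:   ^)
Step 7: in state D at pos 0, read 1 -> (D,1)->write 0,move L,goto C. Now: state=C, head=-1, tape[-2..2]=00010 (head:  ^)
Step 8: in state C at pos -1, read 0 -> (C,0)->write 1,move R,goto C. Now: state=C, head=0, tape[-2..2]=01010 (head:   ^)
Step 9: in state C at pos 0, read 0 -> (C,0)->write 1,move R,goto C. Now: state=C, head=1, tape[-2..2]=01110 (head:    ^)
Step 10: in state C at pos 1, read 1 -> (C,1)->write 0,move R,goto A. Now: state=A, head=2, tape[-2..3]=011000 (head:     ^)
Step 11: in state A at pos 2, read 0 -> (A,0)->write 1,move R,goto B. Now: state=B, head=3, tape[-2..4]=0110100 (head:      ^)
Step 12: in state B at pos 3, read 0 -> (B,0)->write 0,move L,goto B. Now: state=B, head=2, tape[-2..4]=0110100 (head:     ^)
Step 13: in state B at pos 2, read 1 -> (B,1)->write 1,move L,goto D. Now: state=D, head=1, tape[-2..4]=0110100 (head:    ^)

Answer: 11010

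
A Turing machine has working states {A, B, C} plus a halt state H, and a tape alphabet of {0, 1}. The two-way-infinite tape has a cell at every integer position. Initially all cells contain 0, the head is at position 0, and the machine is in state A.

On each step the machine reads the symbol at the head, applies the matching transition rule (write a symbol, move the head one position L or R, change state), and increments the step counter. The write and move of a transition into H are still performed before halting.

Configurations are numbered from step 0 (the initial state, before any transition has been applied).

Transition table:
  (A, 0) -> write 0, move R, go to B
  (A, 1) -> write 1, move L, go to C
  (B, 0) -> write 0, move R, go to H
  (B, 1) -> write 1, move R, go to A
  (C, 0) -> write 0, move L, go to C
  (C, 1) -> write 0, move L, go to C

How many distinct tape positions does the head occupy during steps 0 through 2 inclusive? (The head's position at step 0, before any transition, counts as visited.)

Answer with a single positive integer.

Answer: 3

Derivation:
Step 1: in state A at pos 0, read 0 -> (A,0)->write 0,move R,goto B. Now: state=B, head=1, tape[-1..2]=0000 (head:   ^)
Step 2: in state B at pos 1, read 0 -> (B,0)->write 0,move R,goto H. Now: state=H, head=2, tape[-1..3]=00000 (head:    ^)
Head positions at steps 0..2: starting at 0, distinct positions visited = {0, 1, 2} -> 3 position(s)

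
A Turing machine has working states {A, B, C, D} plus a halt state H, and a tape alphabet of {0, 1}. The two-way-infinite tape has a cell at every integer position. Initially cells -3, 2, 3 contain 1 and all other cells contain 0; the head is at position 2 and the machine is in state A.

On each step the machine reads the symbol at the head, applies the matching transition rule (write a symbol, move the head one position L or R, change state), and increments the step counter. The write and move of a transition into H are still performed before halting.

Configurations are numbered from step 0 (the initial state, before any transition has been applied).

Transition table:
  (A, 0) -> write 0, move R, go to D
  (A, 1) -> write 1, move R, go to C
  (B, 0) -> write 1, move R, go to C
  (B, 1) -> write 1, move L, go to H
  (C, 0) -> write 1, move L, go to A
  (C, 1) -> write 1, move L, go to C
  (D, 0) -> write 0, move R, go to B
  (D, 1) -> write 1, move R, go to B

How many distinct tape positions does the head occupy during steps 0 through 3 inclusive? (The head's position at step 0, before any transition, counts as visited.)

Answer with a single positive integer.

Step 1: in state A at pos 2, read 1 -> (A,1)->write 1,move R,goto C. Now: state=C, head=3, tape[-4..4]=010000110 (head:        ^)
Step 2: in state C at pos 3, read 1 -> (C,1)->write 1,move L,goto C. Now: state=C, head=2, tape[-4..4]=010000110 (head:       ^)
Step 3: in state C at pos 2, read 1 -> (C,1)->write 1,move L,goto C. Now: state=C, head=1, tape[-4..4]=010000110 (head:      ^)
Head positions at steps 0..3: starting at 2, distinct positions visited = {1, 2, 3} -> 3 position(s)

Answer: 3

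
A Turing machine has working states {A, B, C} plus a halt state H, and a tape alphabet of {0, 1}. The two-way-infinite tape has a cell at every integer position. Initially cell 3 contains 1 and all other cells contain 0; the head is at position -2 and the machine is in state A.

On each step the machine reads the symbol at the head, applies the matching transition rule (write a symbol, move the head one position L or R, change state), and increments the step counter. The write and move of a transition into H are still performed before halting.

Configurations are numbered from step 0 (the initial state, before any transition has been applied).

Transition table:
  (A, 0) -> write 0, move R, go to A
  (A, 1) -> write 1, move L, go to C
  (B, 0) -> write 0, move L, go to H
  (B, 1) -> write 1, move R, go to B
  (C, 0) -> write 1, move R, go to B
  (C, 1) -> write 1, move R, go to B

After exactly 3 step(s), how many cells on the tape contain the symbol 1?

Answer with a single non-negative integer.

Step 1: in state A at pos -2, read 0 -> (A,0)->write 0,move R,goto A. Now: state=A, head=-1, tape[-3..4]=00000010 (head:   ^)
Step 2: in state A at pos -1, read 0 -> (A,0)->write 0,move R,goto A. Now: state=A, head=0, tape[-3..4]=00000010 (head:    ^)
Step 3: in state A at pos 0, read 0 -> (A,0)->write 0,move R,goto A. Now: state=A, head=1, tape[-3..4]=00000010 (head:     ^)
Cells containing 1 after step 3: {3} -> 1 cell(s)

Answer: 1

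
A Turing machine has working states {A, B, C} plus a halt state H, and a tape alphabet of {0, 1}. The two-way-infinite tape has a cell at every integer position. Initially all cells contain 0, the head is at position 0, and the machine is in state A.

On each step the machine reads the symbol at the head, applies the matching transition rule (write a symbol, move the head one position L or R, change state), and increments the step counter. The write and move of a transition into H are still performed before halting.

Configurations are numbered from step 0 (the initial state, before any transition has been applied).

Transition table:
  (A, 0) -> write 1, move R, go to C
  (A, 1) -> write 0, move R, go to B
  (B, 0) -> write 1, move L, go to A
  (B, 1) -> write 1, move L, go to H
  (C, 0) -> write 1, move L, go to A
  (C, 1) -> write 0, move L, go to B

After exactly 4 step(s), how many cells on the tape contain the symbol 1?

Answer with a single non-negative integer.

Answer: 1

Derivation:
Step 1: in state A at pos 0, read 0 -> (A,0)->write 1,move R,goto C. Now: state=C, head=1, tape[-1..2]=0100 (head:   ^)
Step 2: in state C at pos 1, read 0 -> (C,0)->write 1,move L,goto A. Now: state=A, head=0, tape[-1..2]=0110 (head:  ^)
Step 3: in state A at pos 0, read 1 -> (A,1)->write 0,move R,goto B. Now: state=B, head=1, tape[-1..2]=0010 (head:   ^)
Step 4: in state B at pos 1, read 1 -> (B,1)->write 1,move L,goto H. Now: state=H, head=0, tape[-1..2]=0010 (head:  ^)
Cells containing 1 after step 4: {1} -> 1 cell(s)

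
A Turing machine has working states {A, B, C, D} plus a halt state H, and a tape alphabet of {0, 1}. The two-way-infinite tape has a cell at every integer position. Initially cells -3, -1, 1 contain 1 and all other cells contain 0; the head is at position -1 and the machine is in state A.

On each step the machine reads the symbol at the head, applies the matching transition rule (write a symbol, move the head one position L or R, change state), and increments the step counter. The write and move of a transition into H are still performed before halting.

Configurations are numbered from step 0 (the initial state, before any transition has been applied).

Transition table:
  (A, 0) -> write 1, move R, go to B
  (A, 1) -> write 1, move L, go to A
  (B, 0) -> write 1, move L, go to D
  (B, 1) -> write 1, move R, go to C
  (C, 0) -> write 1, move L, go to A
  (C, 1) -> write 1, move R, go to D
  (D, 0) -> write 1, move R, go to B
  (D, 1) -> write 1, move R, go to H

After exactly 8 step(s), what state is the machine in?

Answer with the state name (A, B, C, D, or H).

Answer: B

Derivation:
Step 1: in state A at pos -1, read 1 -> (A,1)->write 1,move L,goto A. Now: state=A, head=-2, tape[-4..2]=0101010 (head:   ^)
Step 2: in state A at pos -2, read 0 -> (A,0)->write 1,move R,goto B. Now: state=B, head=-1, tape[-4..2]=0111010 (head:    ^)
Step 3: in state B at pos -1, read 1 -> (B,1)->write 1,move R,goto C. Now: state=C, head=0, tape[-4..2]=0111010 (head:     ^)
Step 4: in state C at pos 0, read 0 -> (C,0)->write 1,move L,goto A. Now: state=A, head=-1, tape[-4..2]=0111110 (head:    ^)
Step 5: in state A at pos -1, read 1 -> (A,1)->write 1,move L,goto A. Now: state=A, head=-2, tape[-4..2]=0111110 (head:   ^)
Step 6: in state A at pos -2, read 1 -> (A,1)->write 1,move L,goto A. Now: state=A, head=-3, tape[-4..2]=0111110 (head:  ^)
Step 7: in state A at pos -3, read 1 -> (A,1)->write 1,move L,goto A. Now: state=A, head=-4, tape[-5..2]=00111110 (head:  ^)
Step 8: in state A at pos -4, read 0 -> (A,0)->write 1,move R,goto B. Now: state=B, head=-3, tape[-5..2]=01111110 (head:   ^)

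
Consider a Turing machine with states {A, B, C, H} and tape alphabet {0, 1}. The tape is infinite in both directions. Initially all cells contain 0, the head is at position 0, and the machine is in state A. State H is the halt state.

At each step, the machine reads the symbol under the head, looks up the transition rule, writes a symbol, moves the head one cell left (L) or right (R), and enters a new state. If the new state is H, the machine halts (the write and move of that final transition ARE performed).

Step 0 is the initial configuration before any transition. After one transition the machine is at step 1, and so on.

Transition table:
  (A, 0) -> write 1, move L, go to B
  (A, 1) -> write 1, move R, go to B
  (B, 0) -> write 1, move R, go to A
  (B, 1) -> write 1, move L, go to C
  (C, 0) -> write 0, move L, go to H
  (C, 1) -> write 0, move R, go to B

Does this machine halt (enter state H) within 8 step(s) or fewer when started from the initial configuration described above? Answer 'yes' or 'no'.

Step 1: in state A at pos 0, read 0 -> (A,0)->write 1,move L,goto B. Now: state=B, head=-1, tape[-2..1]=0010 (head:  ^)
Step 2: in state B at pos -1, read 0 -> (B,0)->write 1,move R,goto A. Now: state=A, head=0, tape[-2..1]=0110 (head:   ^)
Step 3: in state A at pos 0, read 1 -> (A,1)->write 1,move R,goto B. Now: state=B, head=1, tape[-2..2]=01100 (head:    ^)
Step 4: in state B at pos 1, read 0 -> (B,0)->write 1,move R,goto A. Now: state=A, head=2, tape[-2..3]=011100 (head:     ^)
Step 5: in state A at pos 2, read 0 -> (A,0)->write 1,move L,goto B. Now: state=B, head=1, tape[-2..3]=011110 (head:    ^)
Step 6: in state B at pos 1, read 1 -> (B,1)->write 1,move L,goto C. Now: state=C, head=0, tape[-2..3]=011110 (head:   ^)
Step 7: in state C at pos 0, read 1 -> (C,1)->write 0,move R,goto B. Now: state=B, head=1, tape[-2..3]=010110 (head:    ^)
Step 8: in state B at pos 1, read 1 -> (B,1)->write 1,move L,goto C. Now: state=C, head=0, tape[-2..3]=010110 (head:   ^)
After 8 step(s): state = C (not H) -> not halted within 8 -> no

Answer: no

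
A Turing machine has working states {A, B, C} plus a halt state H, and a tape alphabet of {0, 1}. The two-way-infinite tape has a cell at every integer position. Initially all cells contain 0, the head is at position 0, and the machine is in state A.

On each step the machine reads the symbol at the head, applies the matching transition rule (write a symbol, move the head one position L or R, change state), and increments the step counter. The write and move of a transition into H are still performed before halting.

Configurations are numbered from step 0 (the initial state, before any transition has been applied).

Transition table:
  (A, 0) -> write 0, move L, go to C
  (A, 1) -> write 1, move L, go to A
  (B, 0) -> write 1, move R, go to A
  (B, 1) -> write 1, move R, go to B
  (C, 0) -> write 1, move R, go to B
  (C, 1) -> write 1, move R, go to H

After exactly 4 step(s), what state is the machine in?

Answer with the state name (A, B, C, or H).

Answer: C

Derivation:
Step 1: in state A at pos 0, read 0 -> (A,0)->write 0,move L,goto C. Now: state=C, head=-1, tape[-2..1]=0000 (head:  ^)
Step 2: in state C at pos -1, read 0 -> (C,0)->write 1,move R,goto B. Now: state=B, head=0, tape[-2..1]=0100 (head:   ^)
Step 3: in state B at pos 0, read 0 -> (B,0)->write 1,move R,goto A. Now: state=A, head=1, tape[-2..2]=01100 (head:    ^)
Step 4: in state A at pos 1, read 0 -> (A,0)->write 0,move L,goto C. Now: state=C, head=0, tape[-2..2]=01100 (head:   ^)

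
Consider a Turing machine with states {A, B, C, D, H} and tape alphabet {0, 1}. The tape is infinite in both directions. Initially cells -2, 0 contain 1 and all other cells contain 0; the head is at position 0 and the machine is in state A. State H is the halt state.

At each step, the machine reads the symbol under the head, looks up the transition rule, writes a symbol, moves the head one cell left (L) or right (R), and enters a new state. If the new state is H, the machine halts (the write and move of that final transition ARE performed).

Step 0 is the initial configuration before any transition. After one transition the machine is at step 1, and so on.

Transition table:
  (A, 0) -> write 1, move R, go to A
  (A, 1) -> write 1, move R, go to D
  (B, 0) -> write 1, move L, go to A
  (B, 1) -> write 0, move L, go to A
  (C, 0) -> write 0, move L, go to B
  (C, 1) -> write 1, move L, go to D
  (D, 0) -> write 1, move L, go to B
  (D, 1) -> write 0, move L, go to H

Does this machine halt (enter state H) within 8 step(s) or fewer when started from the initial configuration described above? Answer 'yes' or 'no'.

Step 1: in state A at pos 0, read 1 -> (A,1)->write 1,move R,goto D. Now: state=D, head=1, tape[-3..2]=010100 (head:     ^)
Step 2: in state D at pos 1, read 0 -> (D,0)->write 1,move L,goto B. Now: state=B, head=0, tape[-3..2]=010110 (head:    ^)
Step 3: in state B at pos 0, read 1 -> (B,1)->write 0,move L,goto A. Now: state=A, head=-1, tape[-3..2]=010010 (head:   ^)
Step 4: in state A at pos -1, read 0 -> (A,0)->write 1,move R,goto A. Now: state=A, head=0, tape[-3..2]=011010 (head:    ^)
Step 5: in state A at pos 0, read 0 -> (A,0)->write 1,move R,goto A. Now: state=A, head=1, tape[-3..2]=011110 (head:     ^)
Step 6: in state A at pos 1, read 1 -> (A,1)->write 1,move R,goto D. Now: state=D, head=2, tape[-3..3]=0111100 (head:      ^)
Step 7: in state D at pos 2, read 0 -> (D,0)->write 1,move L,goto B. Now: state=B, head=1, tape[-3..3]=0111110 (head:     ^)
Step 8: in state B at pos 1, read 1 -> (B,1)->write 0,move L,goto A. Now: state=A, head=0, tape[-3..3]=0111010 (head:    ^)
After 8 step(s): state = A (not H) -> not halted within 8 -> no

Answer: no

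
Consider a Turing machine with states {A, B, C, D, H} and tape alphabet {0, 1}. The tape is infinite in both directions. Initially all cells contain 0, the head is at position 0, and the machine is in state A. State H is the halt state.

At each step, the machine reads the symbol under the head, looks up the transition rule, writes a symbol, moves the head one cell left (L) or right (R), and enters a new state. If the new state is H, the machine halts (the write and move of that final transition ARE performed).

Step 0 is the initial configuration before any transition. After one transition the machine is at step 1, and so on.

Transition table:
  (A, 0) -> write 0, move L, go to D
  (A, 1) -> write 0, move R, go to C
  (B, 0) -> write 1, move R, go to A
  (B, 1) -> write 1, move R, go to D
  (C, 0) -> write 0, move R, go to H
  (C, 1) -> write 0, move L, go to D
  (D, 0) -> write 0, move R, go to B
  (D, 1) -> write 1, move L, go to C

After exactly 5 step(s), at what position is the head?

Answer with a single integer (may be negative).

Answer: -1

Derivation:
Step 1: in state A at pos 0, read 0 -> (A,0)->write 0,move L,goto D. Now: state=D, head=-1, tape[-2..1]=0000 (head:  ^)
Step 2: in state D at pos -1, read 0 -> (D,0)->write 0,move R,goto B. Now: state=B, head=0, tape[-2..1]=0000 (head:   ^)
Step 3: in state B at pos 0, read 0 -> (B,0)->write 1,move R,goto A. Now: state=A, head=1, tape[-2..2]=00100 (head:    ^)
Step 4: in state A at pos 1, read 0 -> (A,0)->write 0,move L,goto D. Now: state=D, head=0, tape[-2..2]=00100 (head:   ^)
Step 5: in state D at pos 0, read 1 -> (D,1)->write 1,move L,goto C. Now: state=C, head=-1, tape[-2..2]=00100 (head:  ^)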